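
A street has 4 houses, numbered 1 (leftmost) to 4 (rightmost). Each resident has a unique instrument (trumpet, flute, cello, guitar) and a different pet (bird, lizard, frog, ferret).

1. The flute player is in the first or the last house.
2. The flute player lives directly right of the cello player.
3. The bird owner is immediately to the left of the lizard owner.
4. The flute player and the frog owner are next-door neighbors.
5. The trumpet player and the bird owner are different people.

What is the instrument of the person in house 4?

flute

From clue 2, the flute player must be in house 4.
By clue 2, the cello player is in house 3.
From clue 4, the frog owner must be in house 3.
By clue 3, the bird owner is in house 1.
Clue 3 places the lizard owner in house 2.
By clue 5, the trumpet player is in house 2.
That leaves guitar as the instrument for house 1.
The only pet still possible for house 4 is ferret.
So: house 1 = guitar/bird, house 2 = trumpet/lizard, house 3 = cello/frog, house 4 = flute/ferret.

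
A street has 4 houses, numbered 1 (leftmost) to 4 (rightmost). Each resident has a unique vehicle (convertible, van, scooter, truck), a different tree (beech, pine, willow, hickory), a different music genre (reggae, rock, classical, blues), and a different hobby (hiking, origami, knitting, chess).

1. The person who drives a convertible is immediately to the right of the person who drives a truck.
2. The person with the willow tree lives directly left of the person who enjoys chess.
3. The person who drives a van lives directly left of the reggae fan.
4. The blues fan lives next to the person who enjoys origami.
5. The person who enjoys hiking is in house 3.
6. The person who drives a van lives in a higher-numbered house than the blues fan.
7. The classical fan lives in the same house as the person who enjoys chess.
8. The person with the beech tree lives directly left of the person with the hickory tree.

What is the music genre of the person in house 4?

The person who enjoys hiking is in house 3 (clue 5).
The person who drives a van is narrowed to house 2 or 3; consider each.
Placing it in house 3 leads to a contradiction, so it's in house 2.
Clue 3 places the reggae fan in house 3.
Clue 6: the blues fan is in house 1.
From clue 1, the person who drives a convertible must be in house 4.
By clue 1, the person who drives a truck is in house 3.
Clue 4: the person who enjoys origami is in house 2.
House 1's vehicle must be scooter (nothing else left).
The only hobby still possible for house 1 is knitting.
The only hobby still possible for house 4 is chess.
From clue 2, the person with the willow tree must be in house 3.
Clue 7 places the classical fan in house 4.
House 2 music genre: only rock fits.
The person with the beech tree is in house 1 (clue 8).
Clue 8 places the person with the hickory tree in house 2.
House 4's tree must be pine (nothing else left).
So: house 1 = scooter/beech/blues/knitting, house 2 = van/hickory/rock/origami, house 3 = truck/willow/reggae/hiking, house 4 = convertible/pine/classical/chess.

classical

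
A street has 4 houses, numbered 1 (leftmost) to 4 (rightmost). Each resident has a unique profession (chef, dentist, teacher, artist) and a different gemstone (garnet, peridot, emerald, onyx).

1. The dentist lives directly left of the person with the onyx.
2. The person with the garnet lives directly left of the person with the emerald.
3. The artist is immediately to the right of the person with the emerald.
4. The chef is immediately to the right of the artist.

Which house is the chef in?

4

By clue 4, the chef is in house 4.
Clue 4: the artist is in house 3.
Clue 3: the person with the emerald is in house 2.
The only gemstone still possible for house 3 is onyx.
The only gemstone still possible for house 4 is peridot.
From clue 1, the dentist must be in house 2.
House 1 profession: only teacher fits.
House 1 gemstone: only garnet fits.
So: house 1 = teacher/garnet, house 2 = dentist/emerald, house 3 = artist/onyx, house 4 = chef/peridot.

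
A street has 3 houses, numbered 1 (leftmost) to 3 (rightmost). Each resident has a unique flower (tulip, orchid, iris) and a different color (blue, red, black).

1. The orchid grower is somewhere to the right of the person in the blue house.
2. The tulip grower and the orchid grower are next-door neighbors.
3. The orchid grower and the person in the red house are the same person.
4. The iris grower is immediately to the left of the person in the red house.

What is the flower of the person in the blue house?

The iris grower is narrowed to house 1 or 2; consider each.
Placing it in house 2 leads to a contradiction, so it's in house 1.
Clue 4 places the person in the red house in house 2.
House 3's color must be black (nothing else left).
By clue 3, the orchid grower is in house 2.
That leaves tulip as the flower for house 3.
The only color still possible for house 1 is blue.
So: house 1 = iris/blue, house 2 = orchid/red, house 3 = tulip/black.

iris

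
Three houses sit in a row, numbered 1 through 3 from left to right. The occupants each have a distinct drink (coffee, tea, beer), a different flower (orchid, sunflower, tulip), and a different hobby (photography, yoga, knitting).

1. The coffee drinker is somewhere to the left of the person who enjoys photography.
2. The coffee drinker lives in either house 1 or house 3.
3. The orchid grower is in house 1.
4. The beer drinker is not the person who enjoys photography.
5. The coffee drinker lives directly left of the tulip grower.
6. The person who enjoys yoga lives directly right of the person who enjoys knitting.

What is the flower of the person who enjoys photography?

sunflower

The coffee drinker is in house 1 (clue 2).
From clue 3, the orchid grower must be in house 1.
The tulip grower is in house 2 (clue 5).
House 3 flower: only sunflower fits.
House 1 hobby: only knitting fits.
Clue 6 places the person who enjoys yoga in house 2.
So house 3 gets photography for hobby.
From clue 4, the beer drinker must be in house 2.
That leaves tea as the drink for house 3.
So: house 1 = coffee/orchid/knitting, house 2 = beer/tulip/yoga, house 3 = tea/sunflower/photography.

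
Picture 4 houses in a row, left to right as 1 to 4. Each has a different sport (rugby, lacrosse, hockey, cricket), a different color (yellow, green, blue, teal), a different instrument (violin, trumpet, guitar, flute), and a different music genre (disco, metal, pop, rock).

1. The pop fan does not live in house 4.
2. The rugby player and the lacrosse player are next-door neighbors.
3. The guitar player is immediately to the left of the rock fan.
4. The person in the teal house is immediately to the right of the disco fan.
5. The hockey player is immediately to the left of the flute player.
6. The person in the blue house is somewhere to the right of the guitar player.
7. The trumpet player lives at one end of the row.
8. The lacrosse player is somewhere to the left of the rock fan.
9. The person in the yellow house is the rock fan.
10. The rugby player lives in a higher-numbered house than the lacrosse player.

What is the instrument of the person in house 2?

guitar

House 1 color: only green fits.
The trumpet player is narrowed to house 1 or 4; consider each.
Placing it in house 4 leads to a contradiction, so it's in house 1.
So house 2 gets teal for color.
From clue 4, the disco fan must be in house 1.
The person in the blue house is narrowed to house 3 or 4; consider each.
Placing it in house 3 leads to a contradiction, so it's in house 4.
So house 3 gets yellow for color.
The rock fan is in house 3 (clue 9).
So house 4 gets metal for music genre.
Clue 3 places the guitar player in house 2.
House 2's music genre must be pop (nothing else left).
House 4 sport: only cricket fits.
That leaves lacrosse as the sport for house 1.
By clue 2, the rugby player is in house 2.
So house 3 gets hockey for sport.
From clue 5, the flute player must be in house 4.
So house 3 gets violin for instrument.
So: house 1 = lacrosse/green/trumpet/disco, house 2 = rugby/teal/guitar/pop, house 3 = hockey/yellow/violin/rock, house 4 = cricket/blue/flute/metal.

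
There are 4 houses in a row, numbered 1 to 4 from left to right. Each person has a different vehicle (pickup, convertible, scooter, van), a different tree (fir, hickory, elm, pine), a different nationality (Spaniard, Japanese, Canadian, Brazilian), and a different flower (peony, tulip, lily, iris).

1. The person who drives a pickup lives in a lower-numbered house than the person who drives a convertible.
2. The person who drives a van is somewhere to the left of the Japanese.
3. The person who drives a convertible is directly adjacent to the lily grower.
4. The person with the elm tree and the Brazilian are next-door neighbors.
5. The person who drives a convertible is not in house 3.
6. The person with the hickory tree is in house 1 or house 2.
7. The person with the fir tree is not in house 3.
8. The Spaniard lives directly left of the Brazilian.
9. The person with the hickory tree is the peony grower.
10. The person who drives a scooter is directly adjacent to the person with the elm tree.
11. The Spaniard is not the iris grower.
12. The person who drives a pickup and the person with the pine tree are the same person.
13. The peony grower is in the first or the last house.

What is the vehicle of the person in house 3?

Clue 13: the peony grower is in house 1.
Clue 3 places the lily grower in house 3.
Clue 9: the person with the hickory tree is in house 1.
Clue 1 places the person who drives a convertible in house 4.
The person who drives a pickup is narrowed to house 2 or 3; consider each.
Placing it in house 2 leads to a contradiction, so it's in house 3.
From clue 12, the person with the pine tree must be in house 3.
From clue 4, the Brazilian must be in house 3.
Clue 8 places the Spaniard in house 2.
By clue 10, the person who drives a scooter is in house 1.
By clue 10, the person with the elm tree is in house 2.
From clue 11, the iris grower must be in house 4.
That leaves van as the vehicle for house 2.
So house 4 gets fir for tree.
That leaves Canadian as the nationality for house 1.
That leaves Japanese as the nationality for house 4.
House 2's flower must be tulip (nothing else left).
So: house 1 = scooter/hickory/Canadian/peony, house 2 = van/elm/Spaniard/tulip, house 3 = pickup/pine/Brazilian/lily, house 4 = convertible/fir/Japanese/iris.

pickup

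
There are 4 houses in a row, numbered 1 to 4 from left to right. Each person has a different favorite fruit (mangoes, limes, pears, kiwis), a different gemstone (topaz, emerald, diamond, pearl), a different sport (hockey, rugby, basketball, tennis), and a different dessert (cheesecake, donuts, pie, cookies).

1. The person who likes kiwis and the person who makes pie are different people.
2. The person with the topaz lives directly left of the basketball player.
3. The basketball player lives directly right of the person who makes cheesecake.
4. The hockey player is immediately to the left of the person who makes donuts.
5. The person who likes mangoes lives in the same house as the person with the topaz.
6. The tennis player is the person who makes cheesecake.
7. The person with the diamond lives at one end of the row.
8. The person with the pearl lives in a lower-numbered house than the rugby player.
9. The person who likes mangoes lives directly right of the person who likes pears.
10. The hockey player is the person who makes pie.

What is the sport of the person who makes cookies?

basketball

House 1's sport must be hockey (nothing else left).
Clue 4: the person who makes donuts is in house 2.
By clue 10, the person who makes pie is in house 1.
The only dessert still possible for house 4 is cookies.
By clue 3, the basketball player is in house 4.
From clue 6, the tennis player must be in house 3.
House 2's sport must be rugby (nothing else left).
So house 3 gets cheesecake for dessert.
By clue 2, the person with the topaz is in house 3.
By clue 5, the person who likes mangoes is in house 3.
Clue 8: the person with the pearl is in house 1.
From clue 9, the person who likes pears must be in house 2.
House 1 favorite fruit: only limes fits.
House 4's favorite fruit must be kiwis (nothing else left).
House 2's gemstone must be emerald (nothing else left).
That leaves diamond as the gemstone for house 4.
So: house 1 = limes/pearl/hockey/pie, house 2 = pears/emerald/rugby/donuts, house 3 = mangoes/topaz/tennis/cheesecake, house 4 = kiwis/diamond/basketball/cookies.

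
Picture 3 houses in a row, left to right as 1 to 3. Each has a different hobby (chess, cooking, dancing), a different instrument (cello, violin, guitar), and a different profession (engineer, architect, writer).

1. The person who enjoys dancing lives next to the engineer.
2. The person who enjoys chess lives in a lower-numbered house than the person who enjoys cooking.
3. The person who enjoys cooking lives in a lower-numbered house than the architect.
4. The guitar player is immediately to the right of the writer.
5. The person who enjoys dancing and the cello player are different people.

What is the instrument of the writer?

cello

Clue 3: the person who enjoys cooking is in house 2.
Clue 3 places the architect in house 3.
That leaves dancing as the hobby for house 3.
From clue 1, the engineer must be in house 2.
The only hobby still possible for house 1 is chess.
So house 1 gets writer for profession.
Clue 4 places the guitar player in house 2.
So house 3 gets violin for instrument.
That leaves cello as the instrument for house 1.
So: house 1 = chess/cello/writer, house 2 = cooking/guitar/engineer, house 3 = dancing/violin/architect.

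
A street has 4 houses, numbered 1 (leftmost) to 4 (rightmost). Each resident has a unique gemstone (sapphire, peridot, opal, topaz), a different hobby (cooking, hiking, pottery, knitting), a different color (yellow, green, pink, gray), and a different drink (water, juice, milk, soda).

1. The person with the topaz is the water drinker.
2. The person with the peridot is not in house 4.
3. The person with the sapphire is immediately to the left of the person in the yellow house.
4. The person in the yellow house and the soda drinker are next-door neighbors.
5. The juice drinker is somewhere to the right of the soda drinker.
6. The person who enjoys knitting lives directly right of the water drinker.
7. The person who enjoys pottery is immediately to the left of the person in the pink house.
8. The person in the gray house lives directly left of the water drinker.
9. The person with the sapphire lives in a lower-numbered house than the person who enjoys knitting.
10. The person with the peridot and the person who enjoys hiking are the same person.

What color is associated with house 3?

yellow

So house 4 gets opal for gemstone.
The person with the topaz is narrowed to house 2 or 3; consider each.
Placing it in house 2 leads to a contradiction, so it's in house 3.
Clue 1 places the water drinker in house 3.
The person who enjoys knitting is in house 4 (clue 6).
By clue 8, the person in the gray house is in house 2.
House 1's color must be green (nothing else left).
From clue 3, the person with the sapphire must be in house 2.
Clue 3 places the person in the yellow house in house 3.
Clue 4: the soda drinker is in house 2.
From clue 5, the juice drinker must be in house 4.
The only gemstone still possible for house 1 is peridot.
So house 4 gets pink for color.
The only drink still possible for house 1 is milk.
Clue 7: the person who enjoys pottery is in house 3.
From clue 10, the person who enjoys hiking must be in house 1.
The only hobby still possible for house 2 is cooking.
So: house 1 = peridot/hiking/green/milk, house 2 = sapphire/cooking/gray/soda, house 3 = topaz/pottery/yellow/water, house 4 = opal/knitting/pink/juice.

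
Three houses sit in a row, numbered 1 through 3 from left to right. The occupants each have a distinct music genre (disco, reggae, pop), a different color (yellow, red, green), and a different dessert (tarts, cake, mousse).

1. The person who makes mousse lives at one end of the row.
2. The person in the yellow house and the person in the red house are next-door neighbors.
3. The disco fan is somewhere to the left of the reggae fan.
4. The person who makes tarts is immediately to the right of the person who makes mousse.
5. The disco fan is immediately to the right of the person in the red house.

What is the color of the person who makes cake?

By clue 4, the person who makes tarts is in house 2.
From clue 4, the person who makes mousse must be in house 1.
Clue 5: the disco fan is in house 2.
From clue 5, the person in the red house must be in house 1.
House 1 music genre: only pop fits.
That leaves reggae as the music genre for house 3.
That leaves cake as the dessert for house 3.
Clue 2: the person in the yellow house is in house 2.
That leaves green as the color for house 3.
So: house 1 = pop/red/mousse, house 2 = disco/yellow/tarts, house 3 = reggae/green/cake.

green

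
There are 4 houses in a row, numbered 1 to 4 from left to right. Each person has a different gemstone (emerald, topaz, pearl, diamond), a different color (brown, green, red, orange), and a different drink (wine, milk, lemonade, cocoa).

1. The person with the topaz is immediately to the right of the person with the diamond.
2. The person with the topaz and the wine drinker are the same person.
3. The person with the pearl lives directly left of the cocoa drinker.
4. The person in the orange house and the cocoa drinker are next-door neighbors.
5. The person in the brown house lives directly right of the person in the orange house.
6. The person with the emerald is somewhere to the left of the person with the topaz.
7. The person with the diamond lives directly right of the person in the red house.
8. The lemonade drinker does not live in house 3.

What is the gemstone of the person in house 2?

House 4's gemstone must be topaz (nothing else left).
From clue 1, the person with the diamond must be in house 3.
By clue 2, the wine drinker is in house 4.
Clue 7 places the person in the red house in house 2.
The cocoa drinker is in house 2 (clue 4).
By clue 5, the person in the brown house is in house 4.
Clue 5 places the person in the orange house in house 3.
So house 1 gets green for color.
That leaves milk as the drink for house 3.
Clue 3: the person with the pearl is in house 1.
So house 2 gets emerald for gemstone.
The only drink still possible for house 1 is lemonade.
So: house 1 = pearl/green/lemonade, house 2 = emerald/red/cocoa, house 3 = diamond/orange/milk, house 4 = topaz/brown/wine.

emerald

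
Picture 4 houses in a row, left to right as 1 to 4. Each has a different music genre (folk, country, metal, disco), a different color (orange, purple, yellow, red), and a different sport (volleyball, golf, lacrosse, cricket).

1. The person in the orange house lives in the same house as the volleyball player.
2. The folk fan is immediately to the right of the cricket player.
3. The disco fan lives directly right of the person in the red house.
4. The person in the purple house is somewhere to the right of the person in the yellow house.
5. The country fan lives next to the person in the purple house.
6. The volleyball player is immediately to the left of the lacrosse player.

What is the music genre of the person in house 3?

The only color still possible for house 4 is purple.
Clue 5: the country fan is in house 3.
House 1 music genre: only metal fits.
The disco fan is narrowed to house 2 or 4; consider each.
Placing it in house 2 leads to a contradiction, so it's in house 4.
Clue 3 places the person in the red house in house 3.
The only music genre still possible for house 2 is folk.
From clue 2, the cricket player must be in house 1.
The only sport still possible for house 4 is golf.
Clue 1 places the person in the orange house in house 2.
Clue 6: the lacrosse player is in house 3.
So house 1 gets yellow for color.
The only sport still possible for house 2 is volleyball.
So: house 1 = metal/yellow/cricket, house 2 = folk/orange/volleyball, house 3 = country/red/lacrosse, house 4 = disco/purple/golf.

country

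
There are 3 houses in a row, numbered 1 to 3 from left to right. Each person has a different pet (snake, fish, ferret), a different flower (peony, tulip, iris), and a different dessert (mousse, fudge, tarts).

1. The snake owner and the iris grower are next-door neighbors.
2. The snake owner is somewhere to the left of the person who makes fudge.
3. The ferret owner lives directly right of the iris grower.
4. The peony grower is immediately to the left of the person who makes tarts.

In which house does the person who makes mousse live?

House 3's flower must be tulip (nothing else left).
The only dessert still possible for house 1 is mousse.
The ferret owner is narrowed to house 2 or 3; consider each.
Placing it in house 2 leads to a contradiction, so it's in house 3.
Clue 3: the iris grower is in house 2.
House 1's flower must be peony (nothing else left).
By clue 1, the snake owner is in house 1.
From clue 4, the person who makes tarts must be in house 2.
House 2's pet must be fish (nothing else left).
So house 3 gets fudge for dessert.
So: house 1 = snake/peony/mousse, house 2 = fish/iris/tarts, house 3 = ferret/tulip/fudge.

1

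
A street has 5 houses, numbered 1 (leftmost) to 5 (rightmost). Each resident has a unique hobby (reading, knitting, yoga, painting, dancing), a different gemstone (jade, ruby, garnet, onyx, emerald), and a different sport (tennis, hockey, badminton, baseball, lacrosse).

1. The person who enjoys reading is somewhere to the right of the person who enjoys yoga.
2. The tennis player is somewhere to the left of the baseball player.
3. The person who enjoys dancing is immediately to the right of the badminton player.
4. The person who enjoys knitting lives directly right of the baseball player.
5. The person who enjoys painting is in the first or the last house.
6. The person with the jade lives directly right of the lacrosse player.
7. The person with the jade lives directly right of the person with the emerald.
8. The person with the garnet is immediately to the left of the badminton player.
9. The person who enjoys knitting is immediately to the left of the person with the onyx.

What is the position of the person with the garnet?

3

That leaves hockey as the sport for house 5.
The person who enjoys knitting is narrowed to house 3 or 4; consider each.
Placing it in house 3 leads to a contradiction, so it's in house 4.
From clue 4, the baseball player must be in house 3.
Clue 9 places the person with the onyx in house 5.
House 4's gemstone must be ruby (nothing else left).
House 4 sport: only badminton fits.
Clue 3: the person who enjoys dancing is in house 5.
Clue 8: the person with the garnet is in house 3.
The only gemstone still possible for house 1 is emerald.
So house 2 gets jade for gemstone.
From clue 6, the lacrosse player must be in house 1.
So house 1 gets painting for hobby.
The only hobby still possible for house 3 is reading.
That leaves tennis as the sport for house 2.
That leaves yoga as the hobby for house 2.
So: house 1 = painting/emerald/lacrosse, house 2 = yoga/jade/tennis, house 3 = reading/garnet/baseball, house 4 = knitting/ruby/badminton, house 5 = dancing/onyx/hockey.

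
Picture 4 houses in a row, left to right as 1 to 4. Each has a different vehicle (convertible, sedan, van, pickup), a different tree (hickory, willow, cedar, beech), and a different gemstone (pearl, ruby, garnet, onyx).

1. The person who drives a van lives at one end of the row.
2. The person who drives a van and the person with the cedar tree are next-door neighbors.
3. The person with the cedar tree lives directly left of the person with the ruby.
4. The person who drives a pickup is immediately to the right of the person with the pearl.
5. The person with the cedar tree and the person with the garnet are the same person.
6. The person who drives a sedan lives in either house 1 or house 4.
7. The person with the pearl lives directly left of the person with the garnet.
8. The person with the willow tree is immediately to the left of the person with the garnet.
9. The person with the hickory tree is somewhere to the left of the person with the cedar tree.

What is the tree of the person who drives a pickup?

cedar

The only tree still possible for house 4 is beech.
That leaves cedar as the tree for house 3.
Clue 2: the person who drives a van is in house 4.
By clue 3, the person with the ruby is in house 4.
Clue 5: the person with the garnet is in house 3.
The person with the pearl is in house 2 (clue 7).
The person with the willow tree is in house 2 (clue 8).
House 1 tree: only hickory fits.
House 1's gemstone must be onyx (nothing else left).
From clue 4, the person who drives a pickup must be in house 3.
So house 1 gets sedan for vehicle.
So house 2 gets convertible for vehicle.
So: house 1 = sedan/hickory/onyx, house 2 = convertible/willow/pearl, house 3 = pickup/cedar/garnet, house 4 = van/beech/ruby.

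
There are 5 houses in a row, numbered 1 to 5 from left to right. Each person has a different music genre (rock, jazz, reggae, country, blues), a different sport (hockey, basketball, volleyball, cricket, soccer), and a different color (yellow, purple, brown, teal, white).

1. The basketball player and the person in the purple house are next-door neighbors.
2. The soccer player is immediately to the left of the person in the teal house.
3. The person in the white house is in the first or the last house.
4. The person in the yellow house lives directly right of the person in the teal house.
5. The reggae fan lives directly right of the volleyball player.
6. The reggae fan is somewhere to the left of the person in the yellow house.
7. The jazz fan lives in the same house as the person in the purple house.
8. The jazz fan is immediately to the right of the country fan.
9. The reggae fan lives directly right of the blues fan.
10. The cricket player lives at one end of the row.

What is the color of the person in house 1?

white

The cricket player is narrowed to house 1 or 5; consider each.
Placing it in house 1 leads to a contradiction, so it's in house 5.
The person in the white house is narrowed to house 1 or 5; consider each.
Placing it in house 5 leads to a contradiction, so it's in house 1.
The blues fan is narrowed to house 1 or 2 or 3; consider each.
Placing it in house 2 and house 3 leads to a contradiction, so it's in house 1.
By clue 9, the reggae fan is in house 2.
By clue 5, the volleyball player is in house 1.
House 2's color must be brown (nothing else left).
The only color still possible for house 3 is teal.
Clue 2: the soccer player is in house 2.
From clue 4, the person in the yellow house must be in house 4.
That leaves purple as the color for house 5.
By clue 1, the basketball player is in house 4.
From clue 7, the jazz fan must be in house 5.
From clue 8, the country fan must be in house 4.
House 3's music genre must be rock (nothing else left).
So house 3 gets hockey for sport.
So: house 1 = blues/volleyball/white, house 2 = reggae/soccer/brown, house 3 = rock/hockey/teal, house 4 = country/basketball/yellow, house 5 = jazz/cricket/purple.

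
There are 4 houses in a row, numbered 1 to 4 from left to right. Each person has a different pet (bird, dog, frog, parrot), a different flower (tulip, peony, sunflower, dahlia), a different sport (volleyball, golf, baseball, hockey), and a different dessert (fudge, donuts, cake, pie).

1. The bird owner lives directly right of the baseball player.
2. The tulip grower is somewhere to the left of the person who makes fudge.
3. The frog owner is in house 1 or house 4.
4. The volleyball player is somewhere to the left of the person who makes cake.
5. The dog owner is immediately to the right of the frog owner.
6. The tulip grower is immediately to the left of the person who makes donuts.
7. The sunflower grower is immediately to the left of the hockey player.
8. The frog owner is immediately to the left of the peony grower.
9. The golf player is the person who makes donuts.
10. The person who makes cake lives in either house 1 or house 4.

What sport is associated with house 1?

volleyball

Clue 5: the dog owner is in house 2.
The frog owner is in house 1 (clue 5).
By clue 8, the peony grower is in house 2.
By clue 10, the person who makes cake is in house 4.
House 4 flower: only dahlia fits.
House 1's dessert must be pie (nothing else left).
Clue 2 places the tulip grower in house 1.
Clue 6 places the person who makes donuts in house 2.
Clue 9 places the golf player in house 2.
So house 3 gets sunflower for flower.
House 1's sport must be volleyball (nothing else left).
So house 3 gets baseball for sport.
The only sport still possible for house 4 is hockey.
House 3 dessert: only fudge fits.
Clue 1 places the bird owner in house 4.
House 3's pet must be parrot (nothing else left).
So: house 1 = frog/tulip/volleyball/pie, house 2 = dog/peony/golf/donuts, house 3 = parrot/sunflower/baseball/fudge, house 4 = bird/dahlia/hockey/cake.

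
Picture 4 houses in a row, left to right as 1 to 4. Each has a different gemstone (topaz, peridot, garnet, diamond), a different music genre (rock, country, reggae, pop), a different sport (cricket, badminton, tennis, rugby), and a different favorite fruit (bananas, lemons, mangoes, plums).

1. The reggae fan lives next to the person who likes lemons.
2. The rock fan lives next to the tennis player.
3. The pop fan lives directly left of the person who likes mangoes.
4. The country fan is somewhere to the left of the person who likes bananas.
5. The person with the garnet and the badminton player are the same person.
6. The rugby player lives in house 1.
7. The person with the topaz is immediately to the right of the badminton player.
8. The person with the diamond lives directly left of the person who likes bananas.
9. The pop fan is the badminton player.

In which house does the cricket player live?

Clue 6: the rugby player is in house 1.
The person with the garnet is narrowed to house 2 or 3; consider each.
Placing it in house 3 leads to a contradiction, so it's in house 2.
From clue 5, the badminton player must be in house 2.
Clue 7 places the person with the topaz in house 3.
Clue 9: the pop fan is in house 2.
House 1 gemstone: only diamond fits.
The only gemstone still possible for house 4 is peridot.
The person who likes mangoes is in house 3 (clue 3).
By clue 8, the person who likes bananas is in house 2.
So house 1 gets plums for favorite fruit.
House 4's favorite fruit must be lemons (nothing else left).
Clue 1 places the reggae fan in house 3.
Clue 4: the country fan is in house 1.
House 4 music genre: only rock fits.
Clue 2 places the tennis player in house 3.
That leaves cricket as the sport for house 4.
So: house 1 = diamond/country/rugby/plums, house 2 = garnet/pop/badminton/bananas, house 3 = topaz/reggae/tennis/mangoes, house 4 = peridot/rock/cricket/lemons.

4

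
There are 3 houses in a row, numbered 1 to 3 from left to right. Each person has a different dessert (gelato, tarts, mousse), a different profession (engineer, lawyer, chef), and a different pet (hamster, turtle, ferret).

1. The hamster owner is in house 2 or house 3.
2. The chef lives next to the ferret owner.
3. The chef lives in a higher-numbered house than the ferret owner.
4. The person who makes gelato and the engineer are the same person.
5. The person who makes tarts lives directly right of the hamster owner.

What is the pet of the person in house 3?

turtle

By clue 5, the person who makes tarts is in house 3.
Clue 5: the hamster owner is in house 2.
That leaves ferret as the pet for house 1.
So house 3 gets turtle for pet.
The chef is in house 2 (clue 2).
So house 3 gets lawyer for profession.
Clue 4 places the person who makes gelato in house 1.
House 2 dessert: only mousse fits.
So house 1 gets engineer for profession.
So: house 1 = gelato/engineer/ferret, house 2 = mousse/chef/hamster, house 3 = tarts/lawyer/turtle.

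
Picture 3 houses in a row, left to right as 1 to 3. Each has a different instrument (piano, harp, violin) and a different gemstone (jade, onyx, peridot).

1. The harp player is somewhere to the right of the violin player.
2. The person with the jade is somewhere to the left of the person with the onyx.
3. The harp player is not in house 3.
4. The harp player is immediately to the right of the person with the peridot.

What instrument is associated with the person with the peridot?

Clue 3 places the harp player in house 2.
From clue 4, the person with the peridot must be in house 1.
The only instrument still possible for house 1 is violin.
The only instrument still possible for house 3 is piano.
The only gemstone still possible for house 3 is onyx.
House 2's gemstone must be jade (nothing else left).
So: house 1 = violin/peridot, house 2 = harp/jade, house 3 = piano/onyx.

violin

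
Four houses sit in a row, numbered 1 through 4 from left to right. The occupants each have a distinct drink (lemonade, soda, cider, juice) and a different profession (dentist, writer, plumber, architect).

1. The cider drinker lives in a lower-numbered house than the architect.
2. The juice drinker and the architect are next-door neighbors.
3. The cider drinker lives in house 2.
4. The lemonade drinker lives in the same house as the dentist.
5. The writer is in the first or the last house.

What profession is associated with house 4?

The cider drinker is in house 2 (clue 3).
That leaves plumber as the profession for house 2.
The juice drinker is narrowed to house 3 or 4; consider each.
Placing it in house 3 leads to a contradiction, so it's in house 4.
Clue 2 places the architect in house 3.
From clue 4, the lemonade drinker must be in house 1.
The dentist is in house 1 (clue 4).
House 3 drink: only soda fits.
House 4 profession: only writer fits.
So: house 1 = lemonade/dentist, house 2 = cider/plumber, house 3 = soda/architect, house 4 = juice/writer.

writer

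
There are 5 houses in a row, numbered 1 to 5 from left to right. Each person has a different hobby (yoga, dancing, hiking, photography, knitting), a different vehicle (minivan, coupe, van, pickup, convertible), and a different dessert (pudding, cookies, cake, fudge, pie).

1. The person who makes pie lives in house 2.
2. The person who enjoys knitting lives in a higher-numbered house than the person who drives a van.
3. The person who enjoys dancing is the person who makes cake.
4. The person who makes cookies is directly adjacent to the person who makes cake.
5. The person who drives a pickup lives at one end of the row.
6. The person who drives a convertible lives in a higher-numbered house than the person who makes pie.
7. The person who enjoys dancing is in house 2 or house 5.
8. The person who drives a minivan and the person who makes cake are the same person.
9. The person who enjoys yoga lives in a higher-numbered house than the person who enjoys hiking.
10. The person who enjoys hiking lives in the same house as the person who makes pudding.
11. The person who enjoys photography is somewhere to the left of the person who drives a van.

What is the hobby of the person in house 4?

knitting

Clue 1: the person who makes pie is in house 2.
Clue 3 places the person who enjoys dancing in house 5.
Clue 3 places the person who makes cake in house 5.
Clue 4 places the person who makes cookies in house 4.
By clue 8, the person who drives a minivan is in house 5.
The only vehicle still possible for house 1 is pickup.
The person who enjoys hiking is narrowed to house 1 or 3; consider each.
Placing it in house 3 leads to a contradiction, so it's in house 1.
Clue 10: the person who makes pudding is in house 1.
The only hobby still possible for house 2 is photography.
So house 3 gets fudge for dessert.
By clue 11, the person who drives a van is in house 3.
House 2 vehicle: only coupe fits.
So house 4 gets convertible for vehicle.
By clue 2, the person who enjoys knitting is in house 4.
House 3's hobby must be yoga (nothing else left).
So: house 1 = hiking/pickup/pudding, house 2 = photography/coupe/pie, house 3 = yoga/van/fudge, house 4 = knitting/convertible/cookies, house 5 = dancing/minivan/cake.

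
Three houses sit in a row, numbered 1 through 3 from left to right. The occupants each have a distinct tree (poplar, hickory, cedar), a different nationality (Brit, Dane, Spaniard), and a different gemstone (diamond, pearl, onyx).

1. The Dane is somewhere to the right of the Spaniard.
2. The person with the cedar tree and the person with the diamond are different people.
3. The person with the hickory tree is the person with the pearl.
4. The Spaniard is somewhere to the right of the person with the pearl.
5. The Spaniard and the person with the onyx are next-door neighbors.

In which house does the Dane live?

3

Clue 4: the Spaniard is in house 2.
By clue 4, the person with the pearl is in house 1.
House 1's nationality must be Brit (nothing else left).
House 3 nationality: only Dane fits.
So house 2 gets diamond for gemstone.
So house 3 gets onyx for gemstone.
Clue 3: the person with the hickory tree is in house 1.
The only tree still possible for house 2 is poplar.
That leaves cedar as the tree for house 3.
So: house 1 = hickory/Brit/pearl, house 2 = poplar/Spaniard/diamond, house 3 = cedar/Dane/onyx.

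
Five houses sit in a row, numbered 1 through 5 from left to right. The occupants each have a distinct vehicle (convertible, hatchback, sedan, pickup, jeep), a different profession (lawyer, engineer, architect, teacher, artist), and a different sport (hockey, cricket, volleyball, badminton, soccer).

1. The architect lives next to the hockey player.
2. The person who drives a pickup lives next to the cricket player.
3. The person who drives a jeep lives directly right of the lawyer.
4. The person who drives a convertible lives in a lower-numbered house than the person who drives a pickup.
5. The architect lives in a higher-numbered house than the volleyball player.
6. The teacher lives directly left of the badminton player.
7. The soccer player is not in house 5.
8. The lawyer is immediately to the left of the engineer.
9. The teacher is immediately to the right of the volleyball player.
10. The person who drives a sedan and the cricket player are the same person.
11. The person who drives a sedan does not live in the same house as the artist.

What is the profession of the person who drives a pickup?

The teacher is narrowed to house 2 or 3 or 4; consider each.
Placing it in house 2 and house 4 leads to a contradiction, so it's in house 3.
Clue 6: the badminton player is in house 4.
The volleyball player is in house 2 (clue 9).
From clue 5, the architect must be in house 4.
By clue 3, the person who drives a jeep is in house 2.
By clue 8, the engineer is in house 2.
House 1 profession: only lawyer fits.
The only profession still possible for house 5 is artist.
Clue 11: the person who drives a sedan is in house 3.
House 4's vehicle must be pickup (nothing else left).
The only vehicle still possible for house 5 is hatchback.
So house 1 gets soccer for sport.
By clue 10, the cricket player is in house 3.
House 1's vehicle must be convertible (nothing else left).
The only sport still possible for house 5 is hockey.
So: house 1 = convertible/lawyer/soccer, house 2 = jeep/engineer/volleyball, house 3 = sedan/teacher/cricket, house 4 = pickup/architect/badminton, house 5 = hatchback/artist/hockey.

architect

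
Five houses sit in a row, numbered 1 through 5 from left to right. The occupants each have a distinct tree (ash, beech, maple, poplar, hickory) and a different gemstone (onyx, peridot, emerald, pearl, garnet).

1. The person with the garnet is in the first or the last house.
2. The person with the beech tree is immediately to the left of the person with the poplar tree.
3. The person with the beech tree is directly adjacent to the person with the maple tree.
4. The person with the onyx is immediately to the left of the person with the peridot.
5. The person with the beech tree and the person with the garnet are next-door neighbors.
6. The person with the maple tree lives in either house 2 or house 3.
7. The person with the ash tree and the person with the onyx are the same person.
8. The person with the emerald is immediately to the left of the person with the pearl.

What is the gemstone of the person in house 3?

Clue 3 places the person with the maple tree in house 3.
The only tree still possible for house 5 is poplar.
Clue 2: the person with the beech tree is in house 4.
By clue 5, the person with the garnet is in house 5.
House 4 gemstone: only pearl fits.
The person with the emerald is in house 3 (clue 8).
So house 1 gets onyx for gemstone.
House 2 gemstone: only peridot fits.
Clue 7: the person with the ash tree is in house 1.
House 2 tree: only hickory fits.
So: house 1 = ash/onyx, house 2 = hickory/peridot, house 3 = maple/emerald, house 4 = beech/pearl, house 5 = poplar/garnet.

emerald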